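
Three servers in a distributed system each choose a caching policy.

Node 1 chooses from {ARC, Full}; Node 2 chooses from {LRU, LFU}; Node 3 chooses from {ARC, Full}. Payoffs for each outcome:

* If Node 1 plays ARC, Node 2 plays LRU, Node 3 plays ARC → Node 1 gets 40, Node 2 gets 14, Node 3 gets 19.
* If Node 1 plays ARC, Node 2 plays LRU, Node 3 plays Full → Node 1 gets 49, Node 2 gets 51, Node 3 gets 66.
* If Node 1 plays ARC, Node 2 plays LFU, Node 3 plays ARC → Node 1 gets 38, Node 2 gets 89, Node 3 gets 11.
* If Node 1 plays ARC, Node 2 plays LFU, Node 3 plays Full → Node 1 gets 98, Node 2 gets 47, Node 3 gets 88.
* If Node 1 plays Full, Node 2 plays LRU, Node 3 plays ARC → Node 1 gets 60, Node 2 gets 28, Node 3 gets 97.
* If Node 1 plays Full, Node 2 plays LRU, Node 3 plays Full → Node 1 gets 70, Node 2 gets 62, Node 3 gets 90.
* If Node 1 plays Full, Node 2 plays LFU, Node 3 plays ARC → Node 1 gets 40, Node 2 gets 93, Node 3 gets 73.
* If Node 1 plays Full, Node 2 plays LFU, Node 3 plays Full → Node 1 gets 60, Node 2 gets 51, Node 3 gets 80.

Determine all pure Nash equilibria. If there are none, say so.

This game has no pure Nash equilibrium.

(ARC, LRU, ARC): Node 1 can switch to Full (40 → 60). Not NE.
(ARC, LRU, Full): Node 1 can switch to Full (49 → 70). Not NE.
(ARC, LFU, ARC): Node 1 can switch to Full (38 → 40). Not NE.
(ARC, LFU, Full): Node 2 can switch to LRU (47 → 51). Not NE.
(Full, LRU, ARC): Node 2 can switch to LFU (28 → 93). Not NE.
(Full, LRU, Full): Node 3 can switch to ARC (90 → 97). Not NE.
(Full, LFU, ARC): Node 3 can switch to Full (73 → 80). Not NE.
(Full, LFU, Full): Node 1 can switch to ARC (60 → 98). Not NE.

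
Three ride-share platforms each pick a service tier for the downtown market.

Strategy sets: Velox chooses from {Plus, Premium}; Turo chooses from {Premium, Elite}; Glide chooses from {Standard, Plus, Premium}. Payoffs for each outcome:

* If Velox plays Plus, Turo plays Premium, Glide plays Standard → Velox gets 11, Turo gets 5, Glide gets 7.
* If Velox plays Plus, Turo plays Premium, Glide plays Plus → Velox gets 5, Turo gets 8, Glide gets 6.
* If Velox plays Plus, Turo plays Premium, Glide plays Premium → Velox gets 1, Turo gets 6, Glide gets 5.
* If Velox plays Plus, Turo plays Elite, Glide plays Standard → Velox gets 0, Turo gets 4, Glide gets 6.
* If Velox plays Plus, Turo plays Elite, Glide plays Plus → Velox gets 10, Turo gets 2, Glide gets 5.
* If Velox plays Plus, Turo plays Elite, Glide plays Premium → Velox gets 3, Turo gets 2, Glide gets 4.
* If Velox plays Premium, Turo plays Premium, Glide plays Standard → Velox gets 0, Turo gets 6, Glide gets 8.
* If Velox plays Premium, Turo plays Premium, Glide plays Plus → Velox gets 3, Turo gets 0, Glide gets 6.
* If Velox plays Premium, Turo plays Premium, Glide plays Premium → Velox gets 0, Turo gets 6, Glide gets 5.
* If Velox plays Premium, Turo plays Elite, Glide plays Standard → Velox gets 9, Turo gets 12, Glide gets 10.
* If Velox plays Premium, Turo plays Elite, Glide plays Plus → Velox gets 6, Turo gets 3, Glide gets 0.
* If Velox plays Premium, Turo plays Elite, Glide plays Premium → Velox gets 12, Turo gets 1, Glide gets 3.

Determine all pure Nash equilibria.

Check each profile: it is a Nash equilibrium iff no player can strictly gain by switching unilaterally.
(Plus, Premium, Standard): Velox gets 11, best alternative 0; Turo gets 5, best alternative 4; Glide gets 7, best alternative 6. No profitable deviation — NE.
(Plus, Premium, Plus): Glide can switch to Standard (6 → 7). Not NE.
(Plus, Premium, Premium): Glide can switch to Standard (5 → 7). Not NE.
(Plus, Elite, Standard): Velox can switch to Premium (0 → 9). Not NE.
(Plus, Elite, Plus): Turo can switch to Premium (2 → 8). Not NE.
(Plus, Elite, Premium): Velox can switch to Premium (3 → 12). Not NE.
(Premium, Premium, Standard): Velox can switch to Plus (0 → 11). Not NE.
(Premium, Elite, Standard): Velox gets 9, best alternative 0; Turo gets 12, best alternative 6; Glide gets 10, best alternative 3. No profitable deviation — NE.
(The remaining 4 profiles each have a profitable deviation by the same check.)

(Plus, Premium, Standard) and (Premium, Elite, Standard)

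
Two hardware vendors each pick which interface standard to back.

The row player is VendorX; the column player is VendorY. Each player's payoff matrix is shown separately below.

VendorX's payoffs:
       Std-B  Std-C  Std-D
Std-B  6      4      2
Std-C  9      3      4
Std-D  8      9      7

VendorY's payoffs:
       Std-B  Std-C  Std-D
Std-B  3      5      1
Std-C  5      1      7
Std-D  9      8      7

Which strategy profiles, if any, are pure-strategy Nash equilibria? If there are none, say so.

For each strategy profile, look for a profitable unilateral deviation.
(Std-B, Std-B): VendorX can switch to Std-C (6 → 9). Not NE.
(Std-B, Std-C): VendorX can switch to Std-D (4 → 9). Not NE.
(Std-B, Std-D): VendorX can switch to Std-C (2 → 4). Not NE.
(Std-C, Std-B): VendorY can switch to Std-D (5 → 7). Not NE.
(Std-C, Std-C): VendorX can switch to Std-B (3 → 4). Not NE.
(Std-C, Std-D): VendorX can switch to Std-D (4 → 7). Not NE.
(Std-D, Std-B): VendorX can switch to Std-C (8 → 9). Not NE.
(Std-D, Std-C): VendorY can switch to Std-B (8 → 9). Not NE.
(The remaining 1 profile has a profitable deviation by the same check.)

There is no pure-strategy Nash equilibrium.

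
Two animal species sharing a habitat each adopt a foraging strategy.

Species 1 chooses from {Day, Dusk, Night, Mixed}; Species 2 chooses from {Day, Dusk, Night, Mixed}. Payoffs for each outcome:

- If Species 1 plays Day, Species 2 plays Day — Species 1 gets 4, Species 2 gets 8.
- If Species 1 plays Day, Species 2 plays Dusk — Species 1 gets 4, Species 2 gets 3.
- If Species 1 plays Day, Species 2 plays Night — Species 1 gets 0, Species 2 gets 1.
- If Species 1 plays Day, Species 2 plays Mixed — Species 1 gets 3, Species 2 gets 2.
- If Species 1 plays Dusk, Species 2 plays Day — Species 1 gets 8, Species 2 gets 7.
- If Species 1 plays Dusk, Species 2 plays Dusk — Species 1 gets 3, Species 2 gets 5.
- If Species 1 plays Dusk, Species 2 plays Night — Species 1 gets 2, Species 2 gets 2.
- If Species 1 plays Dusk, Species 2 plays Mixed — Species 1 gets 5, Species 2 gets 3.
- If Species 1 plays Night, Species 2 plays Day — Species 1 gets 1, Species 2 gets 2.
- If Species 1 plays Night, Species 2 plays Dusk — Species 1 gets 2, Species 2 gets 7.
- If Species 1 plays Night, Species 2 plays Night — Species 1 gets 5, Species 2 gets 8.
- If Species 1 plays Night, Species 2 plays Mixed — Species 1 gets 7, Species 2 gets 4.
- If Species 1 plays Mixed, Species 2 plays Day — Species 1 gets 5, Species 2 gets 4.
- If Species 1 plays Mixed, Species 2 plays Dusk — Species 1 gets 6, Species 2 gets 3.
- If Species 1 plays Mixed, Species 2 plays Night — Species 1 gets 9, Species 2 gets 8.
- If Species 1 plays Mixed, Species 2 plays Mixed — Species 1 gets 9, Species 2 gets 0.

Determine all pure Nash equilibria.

Species 1 against Day: payoffs 4, 8, 1, 5 → best response Dusk.
Species 1 against Dusk: payoffs 4, 3, 2, 6 → best response Mixed.
Species 1 against Night: payoffs 0, 2, 5, 9 → best response Mixed.
Species 1 against Mixed: payoffs 3, 5, 7, 9 → best response Mixed.
Species 2 against Day: payoffs 8, 3, 1, 2 → best response Day.
Species 2 against Dusk: payoffs 7, 5, 2, 3 → best response Day.
Species 2 against Night: payoffs 2, 7, 8, 4 → best response Night.
Species 2 against Mixed: payoffs 4, 3, 8, 0 → best response Night.
Mutual best responses: (Dusk, Day); (Mixed, Night).

Pure-strategy Nash equilibria: (Dusk, Day) and (Mixed, Night)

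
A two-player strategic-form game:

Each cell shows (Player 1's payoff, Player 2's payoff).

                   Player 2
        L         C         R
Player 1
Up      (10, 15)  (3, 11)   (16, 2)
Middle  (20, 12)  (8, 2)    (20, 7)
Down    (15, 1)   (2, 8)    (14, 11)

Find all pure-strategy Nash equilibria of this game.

Player 1 against L: payoffs 10, 20, 15 → best response Middle.
Player 1 against C: payoffs 3, 8, 2 → best response Middle.
Player 1 against R: payoffs 16, 20, 14 → best response Middle.
Player 2 against Up: payoffs 15, 11, 2 → best response L.
Player 2 against Middle: payoffs 12, 2, 7 → best response L.
Player 2 against Down: payoffs 1, 8, 11 → best response R.
Mutual best responses: (Middle, L).

The unique pure-strategy Nash equilibrium is (Middle, L).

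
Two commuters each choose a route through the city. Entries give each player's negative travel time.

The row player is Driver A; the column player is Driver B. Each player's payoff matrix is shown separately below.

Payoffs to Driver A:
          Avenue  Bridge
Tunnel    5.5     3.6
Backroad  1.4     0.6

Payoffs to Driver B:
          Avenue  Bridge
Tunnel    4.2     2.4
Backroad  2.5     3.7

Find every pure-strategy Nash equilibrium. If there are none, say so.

For each strategy profile, look for a profitable unilateral deviation.
(Tunnel, Avenue): Driver A gets 5.5, best alternative 1.4; Driver B gets 4.2, best alternative 2.4. No profitable deviation — NE.
(Tunnel, Bridge): Driver B can switch to Avenue (2.4 → 4.2). Not NE.
(Backroad, Avenue): Driver A can switch to Tunnel (1.4 → 5.5). Not NE.
(Backroad, Bridge): Driver A can switch to Tunnel (0.6 → 3.6). Not NE.

The unique pure-strategy Nash equilibrium is (Tunnel, Avenue).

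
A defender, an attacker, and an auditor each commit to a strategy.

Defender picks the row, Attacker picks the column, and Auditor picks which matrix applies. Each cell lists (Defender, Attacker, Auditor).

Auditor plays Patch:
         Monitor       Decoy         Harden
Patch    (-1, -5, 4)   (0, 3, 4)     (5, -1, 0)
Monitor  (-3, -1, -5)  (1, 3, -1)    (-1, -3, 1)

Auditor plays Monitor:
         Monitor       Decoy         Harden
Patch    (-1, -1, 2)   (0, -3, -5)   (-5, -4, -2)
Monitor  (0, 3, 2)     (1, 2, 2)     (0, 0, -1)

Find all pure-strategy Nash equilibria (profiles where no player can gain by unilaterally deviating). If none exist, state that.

Defender against (Monitor, Patch): payoffs -1, -3 → best response Patch.
Defender against (Monitor, Monitor): payoffs -1, 0 → best response Monitor.
Defender against (Decoy, Patch): payoffs 0, 1 → best response Monitor.
Defender against (Decoy, Monitor): payoffs 0, 1 → best response Monitor.
Defender against (Harden, Patch): payoffs 5, -1 → best response Patch.
Defender against (Harden, Monitor): payoffs -5, 0 → best response Monitor.
Attacker against (Patch, Patch): payoffs -5, 3, -1 → best response Decoy.
Attacker against (Patch, Monitor): payoffs -1, -3, -4 → best response Monitor.
Attacker against (Monitor, Patch): payoffs -1, 3, -3 → best response Decoy.
Attacker against (Monitor, Monitor): payoffs 3, 2, 0 → best response Monitor.
Auditor against (Patch, Monitor): payoffs 4, 2 → best response Patch.
Auditor against (Patch, Decoy): payoffs 4, -5 → best response Patch.
Auditor against (Patch, Harden): payoffs 0, -2 → best response Patch.
Auditor against (Monitor, Monitor): payoffs -5, 2 → best response Monitor.
Auditor against (Monitor, Decoy): payoffs -1, 2 → best response Monitor.
Auditor against (Monitor, Harden): payoffs 1, -1 → best response Patch.
Mutual best responses: (Monitor, Monitor, Monitor).

The unique pure-strategy Nash equilibrium is (Monitor, Monitor, Monitor).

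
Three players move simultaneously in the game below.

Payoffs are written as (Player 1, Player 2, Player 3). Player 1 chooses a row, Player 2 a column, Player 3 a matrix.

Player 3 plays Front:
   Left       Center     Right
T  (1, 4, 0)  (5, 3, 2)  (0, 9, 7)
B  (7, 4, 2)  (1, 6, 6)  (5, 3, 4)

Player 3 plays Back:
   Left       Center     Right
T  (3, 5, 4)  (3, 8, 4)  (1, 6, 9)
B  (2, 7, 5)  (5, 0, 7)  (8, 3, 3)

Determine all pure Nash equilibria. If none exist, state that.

This game has no pure Nash equilibrium.

Player 1 against (Left, Front): payoffs 1, 7 → best response B.
Player 1 against (Left, Back): payoffs 3, 2 → best response T.
Player 1 against (Center, Front): payoffs 5, 1 → best response T.
Player 1 against (Center, Back): payoffs 3, 5 → best response B.
Player 1 against (Right, Front): payoffs 0, 5 → best response B.
Player 1 against (Right, Back): payoffs 1, 8 → best response B.
Player 2 against (T, Front): payoffs 4, 3, 9 → best response Right.
Player 2 against (T, Back): payoffs 5, 8, 6 → best response Center.
Player 2 against (B, Front): payoffs 4, 6, 3 → best response Center.
Player 2 against (B, Back): payoffs 7, 0, 3 → best response Left.
Player 3 against (T, Left): payoffs 0, 4 → best response Back.
Player 3 against (T, Center): payoffs 2, 4 → best response Back.
Player 3 against (T, Right): payoffs 7, 9 → best response Back.
Player 3 against (B, Left): payoffs 2, 5 → best response Back.
Player 3 against (B, Center): payoffs 6, 7 → best response Back.
Player 3 against (B, Right): payoffs 4, 3 → best response Front.
No profile is a mutual best response for all players.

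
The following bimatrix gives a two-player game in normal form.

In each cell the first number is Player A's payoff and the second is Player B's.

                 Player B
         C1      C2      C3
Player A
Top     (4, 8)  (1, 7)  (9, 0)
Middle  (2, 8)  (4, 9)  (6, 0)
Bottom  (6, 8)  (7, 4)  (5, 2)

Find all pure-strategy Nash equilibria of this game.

Player A against C1: payoffs 4, 2, 6 → best response Bottom.
Player A against C2: payoffs 1, 4, 7 → best response Bottom.
Player A against C3: payoffs 9, 6, 5 → best response Top.
Player B against Top: payoffs 8, 7, 0 → best response C1.
Player B against Middle: payoffs 8, 9, 0 → best response C2.
Player B against Bottom: payoffs 8, 4, 2 → best response C1.
Mutual best responses: (Bottom, C1).

Pure NE: (Bottom, C1)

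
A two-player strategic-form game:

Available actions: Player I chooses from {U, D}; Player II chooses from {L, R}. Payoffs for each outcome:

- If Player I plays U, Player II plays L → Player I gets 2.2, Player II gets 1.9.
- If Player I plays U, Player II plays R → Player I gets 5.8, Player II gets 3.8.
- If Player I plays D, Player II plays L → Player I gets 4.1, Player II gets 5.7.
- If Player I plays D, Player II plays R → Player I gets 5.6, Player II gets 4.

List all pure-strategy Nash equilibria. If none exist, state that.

Player I against L: payoffs 2.2, 4.1 → best response D.
Player I against R: payoffs 5.8, 5.6 → best response U.
Player II against U: payoffs 1.9, 3.8 → best response R.
Player II against D: payoffs 5.7, 4 → best response L.
Mutual best responses: (U, R); (D, L).

The pure Nash equilibria are (U, R) and (D, L).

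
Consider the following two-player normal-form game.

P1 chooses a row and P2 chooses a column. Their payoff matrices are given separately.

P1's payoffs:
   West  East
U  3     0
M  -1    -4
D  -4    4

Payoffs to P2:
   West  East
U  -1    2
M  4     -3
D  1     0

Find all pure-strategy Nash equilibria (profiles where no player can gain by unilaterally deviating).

(U, West): P2 can switch to East (-1 → 2). Not NE.
(U, East): P1 can switch to D (0 → 4). Not NE.
(M, West): P1 can switch to U (-1 → 3). Not NE.
(M, East): P1 can switch to U (-4 → 0). Not NE.
(D, West): P1 can switch to U (-4 → 3). Not NE.
(D, East): P2 can switch to West (0 → 1). Not NE.

This game has no pure Nash equilibrium.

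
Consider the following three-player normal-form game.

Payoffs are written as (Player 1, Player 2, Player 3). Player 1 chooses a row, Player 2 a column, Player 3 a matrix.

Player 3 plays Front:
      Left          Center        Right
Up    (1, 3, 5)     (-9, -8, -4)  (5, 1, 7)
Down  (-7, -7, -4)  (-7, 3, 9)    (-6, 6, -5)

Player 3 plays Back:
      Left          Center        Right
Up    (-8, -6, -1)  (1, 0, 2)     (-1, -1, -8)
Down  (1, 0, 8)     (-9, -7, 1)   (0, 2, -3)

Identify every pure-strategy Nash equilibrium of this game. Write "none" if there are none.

Pure-strategy Nash equilibria: (Up, Left, Front); (Up, Center, Back); (Down, Right, Back)

(Up, Left, Front): Player 1 gets 1, best alternative -7; Player 2 gets 3, best alternative 1; Player 3 gets 5, best alternative -1. No profitable deviation — NE.
(Up, Left, Back): Player 1 can switch to Down (-8 → 1). Not NE.
(Up, Center, Front): Player 1 can switch to Down (-9 → -7). Not NE.
(Up, Center, Back): Player 1 gets 1, best alternative -9; Player 2 gets 0, best alternative -1; Player 3 gets 2, best alternative -4. No profitable deviation — NE.
(Up, Right, Front): Player 2 can switch to Left (1 → 3). Not NE.
(Up, Right, Back): Player 1 can switch to Down (-1 → 0). Not NE.
(Down, Left, Front): Player 1 can switch to Up (-7 → 1). Not NE.
(Down, Left, Back): Player 2 can switch to Right (0 → 2). Not NE.
(Down, Center, Front): Player 2 can switch to Right (3 → 6). Not NE.
(Down, Center, Back): Player 1 can switch to Up (-9 → 1). Not NE.
(Down, Right, Back): Player 1 gets 0, best alternative -1; Player 2 gets 2, best alternative 0; Player 3 gets -3, best alternative -5. No profitable deviation — NE.
(The remaining 1 profile has a profitable deviation by the same check.)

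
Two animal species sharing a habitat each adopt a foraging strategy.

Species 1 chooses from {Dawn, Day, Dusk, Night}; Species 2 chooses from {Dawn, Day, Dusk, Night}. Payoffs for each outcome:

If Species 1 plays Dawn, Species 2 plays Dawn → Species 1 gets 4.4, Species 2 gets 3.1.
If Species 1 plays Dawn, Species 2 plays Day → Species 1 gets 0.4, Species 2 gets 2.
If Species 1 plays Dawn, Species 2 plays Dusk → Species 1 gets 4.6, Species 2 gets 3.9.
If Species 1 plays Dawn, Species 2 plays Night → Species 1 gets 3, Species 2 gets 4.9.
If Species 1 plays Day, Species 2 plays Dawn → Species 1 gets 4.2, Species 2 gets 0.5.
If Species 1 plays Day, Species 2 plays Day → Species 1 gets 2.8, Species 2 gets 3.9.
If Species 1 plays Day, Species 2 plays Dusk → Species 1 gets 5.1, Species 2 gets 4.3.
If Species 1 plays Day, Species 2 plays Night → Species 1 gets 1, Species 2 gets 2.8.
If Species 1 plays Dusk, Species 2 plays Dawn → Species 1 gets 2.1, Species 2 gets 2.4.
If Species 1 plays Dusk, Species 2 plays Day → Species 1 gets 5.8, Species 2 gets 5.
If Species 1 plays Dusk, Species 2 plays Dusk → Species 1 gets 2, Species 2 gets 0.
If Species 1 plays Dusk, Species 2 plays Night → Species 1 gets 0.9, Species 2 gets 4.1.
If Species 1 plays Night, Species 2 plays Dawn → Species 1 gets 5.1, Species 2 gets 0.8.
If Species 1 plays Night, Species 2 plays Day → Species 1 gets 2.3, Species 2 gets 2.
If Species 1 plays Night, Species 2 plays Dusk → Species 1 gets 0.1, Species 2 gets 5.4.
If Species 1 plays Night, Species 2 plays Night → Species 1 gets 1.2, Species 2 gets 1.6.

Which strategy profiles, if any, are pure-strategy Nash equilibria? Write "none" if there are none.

Species 1 against Dawn: payoffs 4.4, 4.2, 2.1, 5.1 → best response Night.
Species 1 against Day: payoffs 0.4, 2.8, 5.8, 2.3 → best response Dusk.
Species 1 against Dusk: payoffs 4.6, 5.1, 2, 0.1 → best response Day.
Species 1 against Night: payoffs 3, 1, 0.9, 1.2 → best response Dawn.
Species 2 against Dawn: payoffs 3.1, 2, 3.9, 4.9 → best response Night.
Species 2 against Day: payoffs 0.5, 3.9, 4.3, 2.8 → best response Dusk.
Species 2 against Dusk: payoffs 2.4, 5, 0, 4.1 → best response Day.
Species 2 against Night: payoffs 0.8, 2, 5.4, 1.6 → best response Dusk.
Mutual best responses: (Dawn, Night); (Day, Dusk); (Dusk, Day).

Pure-strategy Nash equilibria: (Dawn, Night), (Day, Dusk), (Dusk, Day)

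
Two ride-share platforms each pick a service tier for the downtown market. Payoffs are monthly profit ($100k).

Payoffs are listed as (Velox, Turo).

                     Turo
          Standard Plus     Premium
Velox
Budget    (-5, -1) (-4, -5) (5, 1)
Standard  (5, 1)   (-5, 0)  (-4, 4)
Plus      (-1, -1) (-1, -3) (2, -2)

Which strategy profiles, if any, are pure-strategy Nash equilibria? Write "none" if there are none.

Velox against Standard: payoffs -5, 5, -1 → best response Standard.
Velox against Plus: payoffs -4, -5, -1 → best response Plus.
Velox against Premium: payoffs 5, -4, 2 → best response Budget.
Turo against Budget: payoffs -1, -5, 1 → best response Premium.
Turo against Standard: payoffs 1, 0, 4 → best response Premium.
Turo against Plus: payoffs -1, -3, -2 → best response Standard.
Mutual best responses: (Budget, Premium).

Pure NE: (Budget, Premium)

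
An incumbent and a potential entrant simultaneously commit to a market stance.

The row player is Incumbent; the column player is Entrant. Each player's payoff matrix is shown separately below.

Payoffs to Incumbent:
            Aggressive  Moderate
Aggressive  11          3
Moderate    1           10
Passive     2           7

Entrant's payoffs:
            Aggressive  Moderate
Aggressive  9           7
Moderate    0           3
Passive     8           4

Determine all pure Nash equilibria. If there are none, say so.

(Aggressive, Aggressive) and (Moderate, Moderate)

(Aggressive, Aggressive): Incumbent gets 11, best alternative 2; Entrant gets 9, best alternative 7. No profitable deviation — NE.
(Aggressive, Moderate): Incumbent can switch to Moderate (3 → 10). Not NE.
(Moderate, Aggressive): Incumbent can switch to Aggressive (1 → 11). Not NE.
(Moderate, Moderate): Incumbent gets 10, best alternative 7; Entrant gets 3, best alternative 0. No profitable deviation — NE.
(Passive, Aggressive): Incumbent can switch to Aggressive (2 → 11). Not NE.
(Passive, Moderate): Incumbent can switch to Moderate (7 → 10). Not NE.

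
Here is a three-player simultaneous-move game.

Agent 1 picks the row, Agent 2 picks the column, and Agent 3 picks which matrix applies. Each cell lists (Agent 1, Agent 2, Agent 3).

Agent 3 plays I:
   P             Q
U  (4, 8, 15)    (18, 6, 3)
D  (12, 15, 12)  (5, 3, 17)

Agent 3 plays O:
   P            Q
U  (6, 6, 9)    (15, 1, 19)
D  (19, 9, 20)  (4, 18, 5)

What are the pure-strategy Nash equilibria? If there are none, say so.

(U, P, I): Agent 1 can switch to D (4 → 12). Not NE.
(U, P, O): Agent 1 can switch to D (6 → 19). Not NE.
(U, Q, I): Agent 2 can switch to P (6 → 8). Not NE.
(U, Q, O): Agent 2 can switch to P (1 → 6). Not NE.
(D, P, I): Agent 3 can switch to O (12 → 20). Not NE.
(D, P, O): Agent 2 can switch to Q (9 → 18). Not NE.
(D, Q, I): Agent 1 can switch to U (5 → 18). Not NE.
(D, Q, O): Agent 1 can switch to U (4 → 15). Not NE.

No pure-strategy Nash equilibrium.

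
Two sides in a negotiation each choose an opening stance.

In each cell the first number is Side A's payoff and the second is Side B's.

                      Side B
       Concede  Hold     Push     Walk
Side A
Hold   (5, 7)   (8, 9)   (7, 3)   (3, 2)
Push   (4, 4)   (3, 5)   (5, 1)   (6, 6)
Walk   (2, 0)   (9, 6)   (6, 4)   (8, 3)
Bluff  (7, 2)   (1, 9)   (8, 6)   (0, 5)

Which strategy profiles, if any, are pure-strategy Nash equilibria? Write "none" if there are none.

Side A against Concede: payoffs 5, 4, 2, 7 → best response Bluff.
Side A against Hold: payoffs 8, 3, 9, 1 → best response Walk.
Side A against Push: payoffs 7, 5, 6, 8 → best response Bluff.
Side A against Walk: payoffs 3, 6, 8, 0 → best response Walk.
Side B against Hold: payoffs 7, 9, 3, 2 → best response Hold.
Side B against Push: payoffs 4, 5, 1, 6 → best response Walk.
Side B against Walk: payoffs 0, 6, 4, 3 → best response Hold.
Side B against Bluff: payoffs 2, 9, 6, 5 → best response Hold.
Mutual best responses: (Walk, Hold).

Pure NE: (Walk, Hold)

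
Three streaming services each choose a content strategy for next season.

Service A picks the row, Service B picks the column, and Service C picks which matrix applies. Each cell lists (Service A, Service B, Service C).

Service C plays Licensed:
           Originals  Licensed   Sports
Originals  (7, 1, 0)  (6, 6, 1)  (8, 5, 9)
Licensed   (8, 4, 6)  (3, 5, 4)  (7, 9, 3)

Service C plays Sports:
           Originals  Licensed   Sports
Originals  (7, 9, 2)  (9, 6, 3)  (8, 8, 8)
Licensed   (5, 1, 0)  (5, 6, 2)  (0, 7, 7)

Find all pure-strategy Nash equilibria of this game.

Pure NE: (Originals, Originals, Sports)

Mark each player's best response to every combination of opponents' strategies; a profile where every player is best-responding is a pure Nash equilibrium.
Service A against (Originals, Licensed): payoffs 7, 8 → best response Licensed.
Service A against (Originals, Sports): payoffs 7, 5 → best response Originals.
Service A against (Licensed, Licensed): payoffs 6, 3 → best response Originals.
Service A against (Licensed, Sports): payoffs 9, 5 → best response Originals.
Service A against (Sports, Licensed): payoffs 8, 7 → best response Originals.
Service A against (Sports, Sports): payoffs 8, 0 → best response Originals.
Service B against (Originals, Licensed): payoffs 1, 6, 5 → best response Licensed.
Service B against (Originals, Sports): payoffs 9, 6, 8 → best response Originals.
Service B against (Licensed, Licensed): payoffs 4, 5, 9 → best response Sports.
Service B against (Licensed, Sports): payoffs 1, 6, 7 → best response Sports.
Service C against (Originals, Originals): payoffs 0, 2 → best response Sports.
Service C against (Originals, Licensed): payoffs 1, 3 → best response Sports.
Service C against (Originals, Sports): payoffs 9, 8 → best response Licensed.
Service C against (Licensed, Originals): payoffs 6, 0 → best response Licensed.
Service C against (Licensed, Licensed): payoffs 4, 2 → best response Licensed.
Service C against (Licensed, Sports): payoffs 3, 7 → best response Sports.
Mutual best responses: (Originals, Originals, Sports).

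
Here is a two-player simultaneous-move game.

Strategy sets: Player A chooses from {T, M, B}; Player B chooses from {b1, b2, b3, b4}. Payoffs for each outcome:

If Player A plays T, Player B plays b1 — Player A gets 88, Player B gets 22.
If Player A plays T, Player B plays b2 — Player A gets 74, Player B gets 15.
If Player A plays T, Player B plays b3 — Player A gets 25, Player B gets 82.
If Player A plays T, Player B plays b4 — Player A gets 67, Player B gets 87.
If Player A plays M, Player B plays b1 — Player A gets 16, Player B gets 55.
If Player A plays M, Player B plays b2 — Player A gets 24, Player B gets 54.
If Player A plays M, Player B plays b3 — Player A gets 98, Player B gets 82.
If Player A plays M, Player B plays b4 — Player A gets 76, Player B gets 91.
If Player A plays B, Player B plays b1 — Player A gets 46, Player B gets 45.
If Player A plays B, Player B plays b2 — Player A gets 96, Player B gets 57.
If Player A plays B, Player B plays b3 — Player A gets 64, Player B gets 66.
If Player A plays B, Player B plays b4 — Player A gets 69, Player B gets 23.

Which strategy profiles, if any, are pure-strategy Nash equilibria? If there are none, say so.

(T, b1): Player B can switch to b3 (22 → 82). Not NE.
(T, b2): Player A can switch to B (74 → 96). Not NE.
(T, b3): Player A can switch to M (25 → 98). Not NE.
(T, b4): Player A can switch to M (67 → 76). Not NE.
(M, b1): Player A can switch to T (16 → 88). Not NE.
(M, b2): Player A can switch to T (24 → 74). Not NE.
(M, b3): Player B can switch to b4 (82 → 91). Not NE.
(M, b4): Player A gets 76, best alternative 69; Player B gets 91, best alternative 82. No profitable deviation — NE.
(B, b1): Player A can switch to T (46 → 88). Not NE.
(B, b2): Player B can switch to b3 (57 → 66). Not NE.
(B, b3): Player A can switch to M (64 → 98). Not NE.
(B, b4): Player A can switch to M (69 → 76). Not NE.

The unique pure-strategy Nash equilibrium is (M, b4).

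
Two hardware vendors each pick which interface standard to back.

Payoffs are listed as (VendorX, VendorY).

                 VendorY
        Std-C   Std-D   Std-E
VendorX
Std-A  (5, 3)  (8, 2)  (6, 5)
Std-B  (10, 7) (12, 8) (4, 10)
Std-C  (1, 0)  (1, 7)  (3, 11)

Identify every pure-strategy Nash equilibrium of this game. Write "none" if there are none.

For each player, find the best response to each opponent profile; mutual best responses are the pure NE.
VendorX against Std-C: payoffs 5, 10, 1 → best response Std-B.
VendorX against Std-D: payoffs 8, 12, 1 → best response Std-B.
VendorX against Std-E: payoffs 6, 4, 3 → best response Std-A.
VendorY against Std-A: payoffs 3, 2, 5 → best response Std-E.
VendorY against Std-B: payoffs 7, 8, 10 → best response Std-E.
VendorY against Std-C: payoffs 0, 7, 11 → best response Std-E.
Mutual best responses: (Std-A, Std-E).

Pure NE: (Std-A, Std-E)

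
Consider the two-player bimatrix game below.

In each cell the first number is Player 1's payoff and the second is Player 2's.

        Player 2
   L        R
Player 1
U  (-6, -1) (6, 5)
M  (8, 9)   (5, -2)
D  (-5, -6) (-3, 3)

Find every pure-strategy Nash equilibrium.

(U, L): Player 1 can switch to M (-6 → 8). Not NE.
(U, R): Player 1 gets 6, best alternative 5; Player 2 gets 5, best alternative -1. No profitable deviation — NE.
(M, L): Player 1 gets 8, best alternative -5; Player 2 gets 9, best alternative -2. No profitable deviation — NE.
(M, R): Player 1 can switch to U (5 → 6). Not NE.
(D, L): Player 1 can switch to M (-5 → 8). Not NE.
(D, R): Player 1 can switch to U (-3 → 6). Not NE.

(U, R), (M, L)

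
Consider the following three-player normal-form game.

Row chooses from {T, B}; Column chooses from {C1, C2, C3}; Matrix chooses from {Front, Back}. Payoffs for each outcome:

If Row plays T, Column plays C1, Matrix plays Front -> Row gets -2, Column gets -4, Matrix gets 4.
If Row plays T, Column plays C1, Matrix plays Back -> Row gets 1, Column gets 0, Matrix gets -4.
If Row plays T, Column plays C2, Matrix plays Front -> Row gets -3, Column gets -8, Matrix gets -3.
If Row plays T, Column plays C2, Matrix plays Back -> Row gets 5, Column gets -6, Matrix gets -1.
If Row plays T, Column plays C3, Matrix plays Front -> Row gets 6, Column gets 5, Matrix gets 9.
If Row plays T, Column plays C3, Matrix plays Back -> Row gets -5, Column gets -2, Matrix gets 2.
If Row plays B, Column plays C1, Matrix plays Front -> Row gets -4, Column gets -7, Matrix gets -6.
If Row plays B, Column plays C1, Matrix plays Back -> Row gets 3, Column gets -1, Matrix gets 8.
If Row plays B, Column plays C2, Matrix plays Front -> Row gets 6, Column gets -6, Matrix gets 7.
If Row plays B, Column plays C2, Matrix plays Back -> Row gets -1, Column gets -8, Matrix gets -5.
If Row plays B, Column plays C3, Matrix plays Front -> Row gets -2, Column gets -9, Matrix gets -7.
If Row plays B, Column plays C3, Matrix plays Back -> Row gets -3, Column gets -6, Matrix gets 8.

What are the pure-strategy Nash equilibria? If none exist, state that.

Pure-strategy Nash equilibria: (T, C3, Front); (B, C1, Back); (B, C2, Front)

For each strategy profile, look for a profitable unilateral deviation.
(T, C1, Front): Column can switch to C3 (-4 → 5). Not NE.
(T, C1, Back): Row can switch to B (1 → 3). Not NE.
(T, C2, Front): Row can switch to B (-3 → 6). Not NE.
(T, C2, Back): Column can switch to C1 (-6 → 0). Not NE.
(T, C3, Front): Row gets 6, best alternative -2; Column gets 5, best alternative -4; Matrix gets 9, best alternative 2. No profitable deviation — NE.
(T, C3, Back): Row can switch to B (-5 → -3). Not NE.
(B, C1, Front): Row can switch to T (-4 → -2). Not NE.
(B, C1, Back): Row gets 3, best alternative 1; Column gets -1, best alternative -6; Matrix gets 8, best alternative -6. No profitable deviation — NE.
(B, C2, Front): Row gets 6, best alternative -3; Column gets -6, best alternative -7; Matrix gets 7, best alternative -5. No profitable deviation — NE.
(B, C2, Back): Row can switch to T (-1 → 5). Not NE.
(B, C3, Front): Row can switch to T (-2 → 6). Not NE.
(The remaining 1 profile has a profitable deviation by the same check.)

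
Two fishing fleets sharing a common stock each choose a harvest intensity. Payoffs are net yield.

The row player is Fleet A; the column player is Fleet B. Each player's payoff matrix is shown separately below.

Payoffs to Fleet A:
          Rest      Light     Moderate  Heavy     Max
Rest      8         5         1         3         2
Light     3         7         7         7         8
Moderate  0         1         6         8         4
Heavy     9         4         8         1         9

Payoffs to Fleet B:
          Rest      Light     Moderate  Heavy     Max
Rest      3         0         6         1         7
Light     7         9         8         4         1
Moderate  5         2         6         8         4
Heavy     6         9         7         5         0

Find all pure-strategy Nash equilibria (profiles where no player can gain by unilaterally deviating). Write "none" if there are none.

The pure Nash equilibria are (Light, Light); (Moderate, Heavy).

(Rest, Rest): Fleet A can switch to Heavy (8 → 9). Not NE.
(Rest, Light): Fleet A can switch to Light (5 → 7). Not NE.
(Rest, Moderate): Fleet A can switch to Light (1 → 7). Not NE.
(Rest, Heavy): Fleet A can switch to Light (3 → 7). Not NE.
(Rest, Max): Fleet A can switch to Light (2 → 8). Not NE.
(Light, Rest): Fleet A can switch to Rest (3 → 8). Not NE.
(Light, Light): Fleet A gets 7, best alternative 5; Fleet B gets 9, best alternative 8. No profitable deviation — NE.
(Light, Moderate): Fleet A can switch to Heavy (7 → 8). Not NE.
(Light, Heavy): Fleet A can switch to Moderate (7 → 8). Not NE.
(Light, Max): Fleet A can switch to Heavy (8 → 9). Not NE.
(Moderate, Rest): Fleet A can switch to Rest (0 → 8). Not NE.
(Moderate, Heavy): Fleet A gets 8, best alternative 7; Fleet B gets 8, best alternative 6. No profitable deviation — NE.
(The remaining 8 profiles each have a profitable deviation by the same check.)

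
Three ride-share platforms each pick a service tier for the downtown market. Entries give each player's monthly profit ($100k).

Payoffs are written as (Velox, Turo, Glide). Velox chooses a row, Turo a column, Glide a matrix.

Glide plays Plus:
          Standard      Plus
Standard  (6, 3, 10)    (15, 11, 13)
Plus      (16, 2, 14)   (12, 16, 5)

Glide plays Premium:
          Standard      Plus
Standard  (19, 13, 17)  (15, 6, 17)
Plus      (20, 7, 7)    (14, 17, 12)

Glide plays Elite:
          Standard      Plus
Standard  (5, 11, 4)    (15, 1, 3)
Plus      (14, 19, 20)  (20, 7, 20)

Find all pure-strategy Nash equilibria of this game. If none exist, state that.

Mark each player's best response to every combination of opponents' strategies; a profile where every player is best-responding is a pure Nash equilibrium.
Velox against (Standard, Plus): payoffs 6, 16 → best response Plus.
Velox against (Standard, Premium): payoffs 19, 20 → best response Plus.
Velox against (Standard, Elite): payoffs 5, 14 → best response Plus.
Velox against (Plus, Plus): payoffs 15, 12 → best response Standard.
Velox against (Plus, Premium): payoffs 15, 14 → best response Standard.
Velox against (Plus, Elite): payoffs 15, 20 → best response Plus.
Turo against (Standard, Plus): payoffs 3, 11 → best response Plus.
Turo against (Standard, Premium): payoffs 13, 6 → best response Standard.
Turo against (Standard, Elite): payoffs 11, 1 → best response Standard.
Turo against (Plus, Plus): payoffs 2, 16 → best response Plus.
Turo against (Plus, Premium): payoffs 7, 17 → best response Plus.
Turo against (Plus, Elite): payoffs 19, 7 → best response Standard.
Glide against (Standard, Standard): payoffs 10, 17, 4 → best response Premium.
Glide against (Standard, Plus): payoffs 13, 17, 3 → best response Premium.
Glide against (Plus, Standard): payoffs 14, 7, 20 → best response Elite.
Glide against (Plus, Plus): payoffs 5, 12, 20 → best response Elite.
Mutual best responses: (Plus, Standard, Elite).

(Plus, Standard, Elite)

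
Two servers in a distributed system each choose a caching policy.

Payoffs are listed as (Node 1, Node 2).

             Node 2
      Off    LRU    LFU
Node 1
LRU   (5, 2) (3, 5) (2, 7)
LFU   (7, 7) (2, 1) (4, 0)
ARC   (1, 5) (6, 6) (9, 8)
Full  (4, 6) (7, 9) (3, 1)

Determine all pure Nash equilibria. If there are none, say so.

Pure-strategy Nash equilibria: (LFU, Off); (ARC, LFU); (Full, LRU)

For each strategy profile, look for a profitable unilateral deviation.
(LRU, Off): Node 1 can switch to LFU (5 → 7). Not NE.
(LRU, LRU): Node 1 can switch to ARC (3 → 6). Not NE.
(LRU, LFU): Node 1 can switch to LFU (2 → 4). Not NE.
(LFU, Off): Node 1 gets 7, best alternative 5; Node 2 gets 7, best alternative 1. No profitable deviation — NE.
(LFU, LRU): Node 1 can switch to LRU (2 → 3). Not NE.
(LFU, LFU): Node 1 can switch to ARC (4 → 9). Not NE.
(ARC, Off): Node 1 can switch to LRU (1 → 5). Not NE.
(ARC, LFU): Node 1 gets 9, best alternative 4; Node 2 gets 8, best alternative 6. No profitable deviation — NE.
(Full, LRU): Node 1 gets 7, best alternative 6; Node 2 gets 9, best alternative 6. No profitable deviation — NE.
(The remaining 3 profiles each have a profitable deviation by the same check.)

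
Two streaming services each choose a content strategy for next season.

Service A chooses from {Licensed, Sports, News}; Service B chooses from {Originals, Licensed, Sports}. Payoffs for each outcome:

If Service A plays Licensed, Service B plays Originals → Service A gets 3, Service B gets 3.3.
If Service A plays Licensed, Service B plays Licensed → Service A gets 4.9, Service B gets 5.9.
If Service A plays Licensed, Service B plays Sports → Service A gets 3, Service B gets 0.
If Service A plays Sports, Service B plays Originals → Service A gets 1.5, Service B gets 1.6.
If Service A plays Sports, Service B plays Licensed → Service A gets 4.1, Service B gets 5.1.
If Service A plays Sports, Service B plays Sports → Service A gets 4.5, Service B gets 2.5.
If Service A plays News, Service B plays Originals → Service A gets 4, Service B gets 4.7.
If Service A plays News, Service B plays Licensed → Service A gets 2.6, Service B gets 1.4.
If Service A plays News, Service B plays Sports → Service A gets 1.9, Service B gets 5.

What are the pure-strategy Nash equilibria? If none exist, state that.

For each strategy profile, look for a profitable unilateral deviation.
(Licensed, Originals): Service A can switch to News (3 → 4). Not NE.
(Licensed, Licensed): Service A gets 4.9, best alternative 4.1; Service B gets 5.9, best alternative 3.3. No profitable deviation — NE.
(Licensed, Sports): Service A can switch to Sports (3 → 4.5). Not NE.
(Sports, Originals): Service A can switch to Licensed (1.5 → 3). Not NE.
(Sports, Licensed): Service A can switch to Licensed (4.1 → 4.9). Not NE.
(Sports, Sports): Service B can switch to Licensed (2.5 → 5.1). Not NE.
(News, Originals): Service B can switch to Sports (4.7 → 5). Not NE.
(News, Licensed): Service A can switch to Licensed (2.6 → 4.9). Not NE.
(News, Sports): Service A can switch to Licensed (1.9 → 3). Not NE.

The unique pure-strategy Nash equilibrium is (Licensed, Licensed).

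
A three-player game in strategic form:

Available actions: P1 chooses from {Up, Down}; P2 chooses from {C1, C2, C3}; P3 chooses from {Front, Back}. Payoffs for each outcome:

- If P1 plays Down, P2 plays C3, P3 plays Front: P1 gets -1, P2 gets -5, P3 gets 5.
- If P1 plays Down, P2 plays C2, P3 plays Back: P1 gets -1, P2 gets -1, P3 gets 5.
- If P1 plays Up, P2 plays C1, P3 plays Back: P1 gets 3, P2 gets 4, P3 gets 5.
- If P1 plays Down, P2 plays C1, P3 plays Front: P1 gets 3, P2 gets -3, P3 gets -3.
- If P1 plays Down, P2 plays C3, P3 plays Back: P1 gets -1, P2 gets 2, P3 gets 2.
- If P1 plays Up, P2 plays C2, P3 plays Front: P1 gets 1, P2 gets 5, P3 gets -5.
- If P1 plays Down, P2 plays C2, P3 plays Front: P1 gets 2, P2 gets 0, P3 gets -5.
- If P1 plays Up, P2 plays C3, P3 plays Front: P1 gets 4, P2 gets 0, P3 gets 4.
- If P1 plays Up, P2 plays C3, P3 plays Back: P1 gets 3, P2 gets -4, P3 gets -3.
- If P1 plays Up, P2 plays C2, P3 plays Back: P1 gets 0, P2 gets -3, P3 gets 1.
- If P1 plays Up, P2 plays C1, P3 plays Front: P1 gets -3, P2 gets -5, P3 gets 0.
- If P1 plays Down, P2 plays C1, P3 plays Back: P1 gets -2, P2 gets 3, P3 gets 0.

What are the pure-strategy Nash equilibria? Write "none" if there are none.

(Up, C1, Back)

P1 against (C1, Front): payoffs -3, 3 → best response Down.
P1 against (C1, Back): payoffs 3, -2 → best response Up.
P1 against (C2, Front): payoffs 1, 2 → best response Down.
P1 against (C2, Back): payoffs 0, -1 → best response Up.
P1 against (C3, Front): payoffs 4, -1 → best response Up.
P1 against (C3, Back): payoffs 3, -1 → best response Up.
P2 against (Up, Front): payoffs -5, 5, 0 → best response C2.
P2 against (Up, Back): payoffs 4, -3, -4 → best response C1.
P2 against (Down, Front): payoffs -3, 0, -5 → best response C2.
P2 against (Down, Back): payoffs 3, -1, 2 → best response C1.
P3 against (Up, C1): payoffs 0, 5 → best response Back.
P3 against (Up, C2): payoffs -5, 1 → best response Back.
P3 against (Up, C3): payoffs 4, -3 → best response Front.
P3 against (Down, C1): payoffs -3, 0 → best response Back.
P3 against (Down, C2): payoffs -5, 5 → best response Back.
P3 against (Down, C3): payoffs 5, 2 → best response Front.
Mutual best responses: (Up, C1, Back).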